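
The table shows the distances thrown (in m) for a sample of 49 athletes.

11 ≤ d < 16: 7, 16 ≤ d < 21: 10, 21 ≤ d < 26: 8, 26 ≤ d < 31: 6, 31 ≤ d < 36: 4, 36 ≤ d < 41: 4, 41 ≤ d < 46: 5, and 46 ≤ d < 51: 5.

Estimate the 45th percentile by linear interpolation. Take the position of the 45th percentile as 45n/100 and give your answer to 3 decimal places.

24.156

Cumulative frequencies: 7, 17, 25, 31, 35, 39, 44, 49
n = 49; position = 45n/100 = 22.05.
This falls in the class 21 ≤ d < 26: L = 21, F = 17, f = 8, h = 5.
45th percentile ≈ 21 + ((22.05 − 17) / 8) × 5 = 24.1562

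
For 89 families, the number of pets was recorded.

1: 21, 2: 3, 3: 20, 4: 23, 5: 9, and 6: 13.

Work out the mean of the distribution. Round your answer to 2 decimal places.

Values: 1, 2, 3, 4, 5, 6
Σfx = 21×1 + 3×2 + 20×3 + 23×4 + 9×5 + 13×6 = 302
n = Σf = 89
Mean = 302 / 89 = 3.3933

3.39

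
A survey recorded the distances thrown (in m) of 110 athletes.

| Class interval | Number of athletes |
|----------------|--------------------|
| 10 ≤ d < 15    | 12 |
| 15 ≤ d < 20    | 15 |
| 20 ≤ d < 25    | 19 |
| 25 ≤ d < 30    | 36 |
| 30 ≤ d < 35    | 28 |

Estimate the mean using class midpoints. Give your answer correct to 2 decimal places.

24.91

Midpoints: 12.5, 17.5, 22.5, 27.5, 32.5
Σfm = 12×12.5 + 15×17.5 + 19×22.5 + 36×27.5 + 28×32.5 = 2740
n = Σf = 110
Mean = 2740 / 110 = 24.9091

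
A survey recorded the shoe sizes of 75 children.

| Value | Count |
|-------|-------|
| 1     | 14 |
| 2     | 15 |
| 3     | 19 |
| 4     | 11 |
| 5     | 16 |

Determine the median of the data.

Cumulative frequencies: 14, 29, 48, 59, 75
n = 75, so the median is the value in position (n+1)/2 = 38.
Position 38 falls at value 3.

3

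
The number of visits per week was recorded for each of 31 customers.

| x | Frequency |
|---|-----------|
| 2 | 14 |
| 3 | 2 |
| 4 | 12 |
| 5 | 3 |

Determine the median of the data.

3

Cumulative frequencies: 14, 16, 28, 31
n = 31, so the median is the value in position (n+1)/2 = 16.
Position 16 falls at value 3.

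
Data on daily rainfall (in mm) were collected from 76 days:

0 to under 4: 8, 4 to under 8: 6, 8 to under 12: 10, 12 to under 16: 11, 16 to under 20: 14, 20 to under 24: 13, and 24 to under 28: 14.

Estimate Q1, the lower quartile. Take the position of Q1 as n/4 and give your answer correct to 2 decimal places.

Cumulative frequencies: 8, 14, 24, 35, 49, 62, 76
n = 76; position = n/4 = 19.
This falls in the class 8 to under 12: L = 8, F = 14, f = 10, h = 4.
Lower quartile ≈ 8 + ((19 − 14) / 10) × 4 = 10.0000

10.00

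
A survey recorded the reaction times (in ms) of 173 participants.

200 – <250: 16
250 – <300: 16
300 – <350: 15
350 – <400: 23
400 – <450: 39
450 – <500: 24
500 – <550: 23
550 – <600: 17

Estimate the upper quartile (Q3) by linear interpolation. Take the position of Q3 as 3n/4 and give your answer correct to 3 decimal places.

493.229

Cumulative frequencies: 16, 32, 47, 70, 109, 133, 156, 173
n = 173; position = 3n/4 = 129.75.
This falls in the class 450 – <500: L = 450, F = 109, f = 24, h = 50.
Upper quartile ≈ 450 + ((129.75 − 109) / 24) × 50 = 493.2292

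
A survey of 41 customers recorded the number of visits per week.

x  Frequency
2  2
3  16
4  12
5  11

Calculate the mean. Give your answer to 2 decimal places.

Values: 2, 3, 4, 5
Σfx = 2×2 + 16×3 + 12×4 + 11×5 = 155
n = Σf = 41
Mean = 155 / 41 = 3.7805

3.78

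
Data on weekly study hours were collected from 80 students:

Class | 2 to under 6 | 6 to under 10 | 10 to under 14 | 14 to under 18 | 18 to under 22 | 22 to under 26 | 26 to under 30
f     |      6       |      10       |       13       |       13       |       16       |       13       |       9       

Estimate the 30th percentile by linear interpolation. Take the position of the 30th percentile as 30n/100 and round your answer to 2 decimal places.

Cumulative frequencies: 6, 16, 29, 42, 58, 71, 80
n = 80; position = 30n/100 = 24.
This falls in the class 10 to under 14: L = 10, F = 16, f = 13, h = 4.
30th percentile ≈ 10 + ((24 − 16) / 13) × 4 = 12.4615

12.46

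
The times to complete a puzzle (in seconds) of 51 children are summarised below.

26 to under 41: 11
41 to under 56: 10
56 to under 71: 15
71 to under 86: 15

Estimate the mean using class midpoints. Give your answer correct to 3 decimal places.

Midpoints: 33.5, 48.5, 63.5, 78.5
Σfm = 11×33.5 + 10×48.5 + 15×63.5 + 15×78.5 = 2983.5
n = Σf = 51
Mean = 2983.5 / 51 = 58.5000

58.500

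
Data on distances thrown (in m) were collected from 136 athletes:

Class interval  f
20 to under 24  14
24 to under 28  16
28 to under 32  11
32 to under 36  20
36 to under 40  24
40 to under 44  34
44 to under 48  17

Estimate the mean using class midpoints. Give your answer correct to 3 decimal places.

35.706

Midpoints: 22, 26, 30, 34, 38, 42, 46
Σfm = 14×22 + 16×26 + 11×30 + 20×34 + 24×38 + 34×42 + 17×46 = 4856
n = Σf = 136
Mean = 4856 / 136 = 35.7059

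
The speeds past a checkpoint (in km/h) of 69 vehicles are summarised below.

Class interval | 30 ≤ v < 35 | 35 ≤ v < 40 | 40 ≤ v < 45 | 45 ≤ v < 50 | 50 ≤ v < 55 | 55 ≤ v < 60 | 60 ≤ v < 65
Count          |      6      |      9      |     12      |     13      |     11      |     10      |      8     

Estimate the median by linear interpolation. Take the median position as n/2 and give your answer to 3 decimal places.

Cumulative frequencies: 6, 15, 27, 40, 51, 61, 69
n = 69; position = n/2 = 34.5.
This falls in the class 45 ≤ v < 50: L = 45, F = 27, f = 13, h = 5.
Median ≈ 45 + ((34.5 − 27) / 13) × 5 = 47.8846

47.885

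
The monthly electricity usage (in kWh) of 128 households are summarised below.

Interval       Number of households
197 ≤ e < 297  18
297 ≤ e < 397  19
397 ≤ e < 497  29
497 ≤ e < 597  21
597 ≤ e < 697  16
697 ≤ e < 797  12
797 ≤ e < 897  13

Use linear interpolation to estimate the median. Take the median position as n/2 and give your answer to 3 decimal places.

490.103

Cumulative frequencies: 18, 37, 66, 87, 103, 115, 128
n = 128; position = n/2 = 64.
This falls in the class 397 ≤ e < 497: L = 397, F = 37, f = 29, h = 100.
Median ≈ 397 + ((64 − 37) / 29) × 100 = 490.1034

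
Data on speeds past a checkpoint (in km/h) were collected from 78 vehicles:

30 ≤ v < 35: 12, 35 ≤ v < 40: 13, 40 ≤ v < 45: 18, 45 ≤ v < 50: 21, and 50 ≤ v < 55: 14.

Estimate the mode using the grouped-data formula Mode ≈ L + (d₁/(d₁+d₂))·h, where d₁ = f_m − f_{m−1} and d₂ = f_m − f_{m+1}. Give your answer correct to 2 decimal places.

46.50

Modal class: 45 ≤ v < 50 (highest frequency 21).
d₁ = 21 − 18 = 3, d₂ = 21 − 14 = 7
Mode ≈ 45 + (3/(3+7)) × 5 = 45 + 1.5000 = 46.5000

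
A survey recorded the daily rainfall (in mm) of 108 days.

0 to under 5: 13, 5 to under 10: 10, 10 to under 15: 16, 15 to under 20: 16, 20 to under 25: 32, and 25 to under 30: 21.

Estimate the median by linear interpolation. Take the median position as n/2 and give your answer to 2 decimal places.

Cumulative frequencies: 13, 23, 39, 55, 87, 108
n = 108; position = n/2 = 54.
This falls in the class 15 to under 20: L = 15, F = 39, f = 16, h = 5.
Median ≈ 15 + ((54 − 39) / 16) × 5 = 19.6875

19.69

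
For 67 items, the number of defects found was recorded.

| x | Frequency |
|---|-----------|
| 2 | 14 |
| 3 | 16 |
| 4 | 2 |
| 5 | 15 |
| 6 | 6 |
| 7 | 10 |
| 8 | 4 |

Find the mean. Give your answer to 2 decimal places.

Values: 2, 3, 4, 5, 6, 7, 8
Σfx = 14×2 + 16×3 + 2×4 + 15×5 + 6×6 + 10×7 + 4×8 = 297
n = Σf = 67
Mean = 297 / 67 = 4.4328

4.43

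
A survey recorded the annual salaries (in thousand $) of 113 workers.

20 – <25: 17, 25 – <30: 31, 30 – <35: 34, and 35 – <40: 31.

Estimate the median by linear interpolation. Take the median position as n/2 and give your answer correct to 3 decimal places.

Cumulative frequencies: 17, 48, 82, 113
n = 113; position = n/2 = 56.5.
This falls in the class 30 – <35: L = 30, F = 48, f = 34, h = 5.
Median ≈ 30 + ((56.5 − 48) / 34) × 5 = 31.2500

31.250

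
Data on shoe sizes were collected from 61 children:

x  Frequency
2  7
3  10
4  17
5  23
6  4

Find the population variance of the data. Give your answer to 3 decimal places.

1.249

Values: 2, 3, 4, 5, 6
n = 61, Σfx = 251, mean = 4.1148
Σfx² = 1109
Σf(x − x̄)² = Σfx² − (Σfx)²/n = 1109 − 251²/61 = 76.1967
Population variance = 76.1967 / 61 = 1.2491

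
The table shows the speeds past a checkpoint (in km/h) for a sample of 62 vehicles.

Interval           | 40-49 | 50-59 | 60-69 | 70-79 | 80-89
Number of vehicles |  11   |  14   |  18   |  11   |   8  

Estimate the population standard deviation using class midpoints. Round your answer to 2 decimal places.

Midpoints: 44.5, 54.5, 64.5, 74.5, 84.5
n = 62, Σfm = 3909, mean = 63.0484
Σfm² = 256425.5
Σf(m − x̄)² = Σfm² − (Σfm)²/n = 256425.5 − 3909²/62 = 9969.3548
Population variance = 9969.3548 / 62 = 160.7960
Standard deviation = √160.7960 = 12.6805

12.68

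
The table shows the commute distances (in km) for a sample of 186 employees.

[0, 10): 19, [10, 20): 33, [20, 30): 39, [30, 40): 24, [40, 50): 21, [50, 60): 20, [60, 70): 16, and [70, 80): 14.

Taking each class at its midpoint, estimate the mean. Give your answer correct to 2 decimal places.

Midpoints: 5, 15, 25, 35, 45, 55, 65, 75
Σfm = 19×5 + 33×15 + 39×25 + 24×35 + 21×45 + 20×55 + 16×65 + 14×75 = 6540
n = Σf = 186
Mean = 6540 / 186 = 35.1613

35.16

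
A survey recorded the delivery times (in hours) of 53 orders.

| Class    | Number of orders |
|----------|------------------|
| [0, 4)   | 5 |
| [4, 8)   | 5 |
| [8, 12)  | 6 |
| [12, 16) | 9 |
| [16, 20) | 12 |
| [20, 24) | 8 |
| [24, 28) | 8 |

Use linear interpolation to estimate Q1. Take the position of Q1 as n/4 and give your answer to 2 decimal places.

10.17

Cumulative frequencies: 5, 10, 16, 25, 37, 45, 53
n = 53; position = n/4 = 13.25.
This falls in the class [8, 12): L = 8, F = 10, f = 6, h = 4.
Lower quartile ≈ 8 + ((13.25 − 10) / 6) × 4 = 10.1667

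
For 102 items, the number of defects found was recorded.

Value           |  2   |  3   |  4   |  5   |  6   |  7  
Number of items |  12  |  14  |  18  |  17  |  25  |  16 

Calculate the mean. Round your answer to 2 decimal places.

4.75

Values: 2, 3, 4, 5, 6, 7
Σfx = 12×2 + 14×3 + 18×4 + 17×5 + 25×6 + 16×7 = 485
n = Σf = 102
Mean = 485 / 102 = 4.7549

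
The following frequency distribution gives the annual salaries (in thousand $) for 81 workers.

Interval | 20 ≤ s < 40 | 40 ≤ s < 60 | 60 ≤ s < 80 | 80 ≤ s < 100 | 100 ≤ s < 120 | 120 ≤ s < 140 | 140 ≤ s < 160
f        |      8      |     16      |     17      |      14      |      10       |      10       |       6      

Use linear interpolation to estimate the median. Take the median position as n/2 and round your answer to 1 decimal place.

Cumulative frequencies: 8, 24, 41, 55, 65, 75, 81
n = 81; position = n/2 = 40.5.
This falls in the class 60 ≤ s < 80: L = 60, F = 24, f = 17, h = 20.
Median ≈ 60 + ((40.5 − 24) / 17) × 20 = 79.4118

79.4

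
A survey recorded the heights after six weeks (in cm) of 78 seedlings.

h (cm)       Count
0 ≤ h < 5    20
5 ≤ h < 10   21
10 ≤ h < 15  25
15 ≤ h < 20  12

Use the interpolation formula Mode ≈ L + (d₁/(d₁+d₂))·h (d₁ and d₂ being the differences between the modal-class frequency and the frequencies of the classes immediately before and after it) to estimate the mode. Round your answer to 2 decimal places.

Modal class: 10 ≤ h < 15 (highest frequency 25).
d₁ = 25 − 21 = 4, d₂ = 25 − 12 = 13
Mode ≈ 10 + (4/(4+13)) × 5 = 10 + 1.1765 = 11.1765

11.18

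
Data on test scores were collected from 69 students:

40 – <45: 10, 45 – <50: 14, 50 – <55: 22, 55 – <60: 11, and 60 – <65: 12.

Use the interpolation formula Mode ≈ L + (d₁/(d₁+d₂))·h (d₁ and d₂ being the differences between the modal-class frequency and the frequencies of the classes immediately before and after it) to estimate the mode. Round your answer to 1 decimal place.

Modal class: 50 – <55 (highest frequency 22).
d₁ = 22 − 14 = 8, d₂ = 22 − 11 = 11
Mode ≈ 50 + (8/(8+11)) × 5 = 50 + 2.1053 = 52.1053

52.1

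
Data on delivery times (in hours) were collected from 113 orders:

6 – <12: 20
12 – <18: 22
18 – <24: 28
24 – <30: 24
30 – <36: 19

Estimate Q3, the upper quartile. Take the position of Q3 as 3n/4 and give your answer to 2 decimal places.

27.69

Cumulative frequencies: 20, 42, 70, 94, 113
n = 113; position = 3n/4 = 84.75.
This falls in the class 24 – <30: L = 24, F = 70, f = 24, h = 6.
Upper quartile ≈ 24 + ((84.75 − 70) / 24) × 6 = 27.6875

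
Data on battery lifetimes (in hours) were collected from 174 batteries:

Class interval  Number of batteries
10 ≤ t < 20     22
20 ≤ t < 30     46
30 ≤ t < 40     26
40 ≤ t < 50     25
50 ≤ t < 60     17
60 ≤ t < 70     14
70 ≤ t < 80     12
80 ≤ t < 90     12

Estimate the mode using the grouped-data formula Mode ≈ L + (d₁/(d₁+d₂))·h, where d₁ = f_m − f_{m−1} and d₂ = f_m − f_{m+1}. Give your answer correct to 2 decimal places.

Modal class: 20 ≤ t < 30 (highest frequency 46).
d₁ = 46 − 22 = 24, d₂ = 46 − 26 = 20
Mode ≈ 20 + (24/(24+20)) × 10 = 20 + 5.4545 = 25.4545

25.45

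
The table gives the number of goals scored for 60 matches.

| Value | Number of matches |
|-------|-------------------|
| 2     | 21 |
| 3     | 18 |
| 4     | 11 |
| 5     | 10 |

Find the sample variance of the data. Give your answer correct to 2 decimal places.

1.19

Values: 2, 3, 4, 5
n = 60, Σfx = 190, mean = 3.1667
Σfx² = 672
Σf(x − x̄)² = Σfx² − (Σfx)²/n = 672 − 190²/60 = 70.3333
Sample variance = 70.3333 / 59 = 1.1921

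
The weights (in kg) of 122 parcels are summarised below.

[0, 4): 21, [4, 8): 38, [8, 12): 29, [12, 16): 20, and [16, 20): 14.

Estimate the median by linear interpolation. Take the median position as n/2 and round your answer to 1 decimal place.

Cumulative frequencies: 21, 59, 88, 108, 122
n = 122; position = n/2 = 61.
This falls in the class [8, 12): L = 8, F = 59, f = 29, h = 4.
Median ≈ 8 + ((61 − 59) / 29) × 4 = 8.2759

8.3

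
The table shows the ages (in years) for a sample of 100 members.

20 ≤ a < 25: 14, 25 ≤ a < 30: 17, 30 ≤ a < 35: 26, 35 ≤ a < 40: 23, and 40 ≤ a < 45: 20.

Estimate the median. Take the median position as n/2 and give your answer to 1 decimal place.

33.7

Cumulative frequencies: 14, 31, 57, 80, 100
n = 100; position = n/2 = 50.
This falls in the class 30 ≤ a < 35: L = 30, F = 31, f = 26, h = 5.
Median ≈ 30 + ((50 − 31) / 26) × 5 = 33.6538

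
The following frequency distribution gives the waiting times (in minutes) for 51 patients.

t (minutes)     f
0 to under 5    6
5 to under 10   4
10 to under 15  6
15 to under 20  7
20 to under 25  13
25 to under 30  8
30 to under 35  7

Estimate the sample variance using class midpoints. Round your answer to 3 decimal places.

88.824

Midpoints: 2.5, 7.5, 12.5, 17.5, 22.5, 27.5, 32.5
n = 51, Σfm = 982.5, mean = 19.2647
Σfm² = 23368.75
Σf(m − x̄)² = Σfm² − (Σfm)²/n = 23368.75 − 982.5²/51 = 4441.1765
Sample variance = 4441.1765 / 50 = 88.8235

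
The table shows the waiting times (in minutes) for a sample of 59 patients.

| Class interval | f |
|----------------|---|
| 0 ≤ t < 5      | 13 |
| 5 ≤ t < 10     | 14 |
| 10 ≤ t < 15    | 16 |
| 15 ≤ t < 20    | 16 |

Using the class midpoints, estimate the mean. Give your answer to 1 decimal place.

Midpoints: 2.5, 7.5, 12.5, 17.5
Σfm = 13×2.5 + 14×7.5 + 16×12.5 + 16×17.5 = 617.5
n = Σf = 59
Mean = 617.5 / 59 = 10.4661

10.5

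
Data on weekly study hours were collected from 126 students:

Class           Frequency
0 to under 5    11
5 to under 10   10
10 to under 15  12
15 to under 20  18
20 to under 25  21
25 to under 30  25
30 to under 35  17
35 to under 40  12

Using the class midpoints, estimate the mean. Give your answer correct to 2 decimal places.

Midpoints: 2.5, 7.5, 12.5, 17.5, 22.5, 27.5, 32.5, 37.5
Σfm = 11×2.5 + 10×7.5 + 12×12.5 + 18×17.5 + 21×22.5 + 25×27.5 + 17×32.5 + 12×37.5 = 2730
n = Σf = 126
Mean = 2730 / 126 = 21.6667

21.67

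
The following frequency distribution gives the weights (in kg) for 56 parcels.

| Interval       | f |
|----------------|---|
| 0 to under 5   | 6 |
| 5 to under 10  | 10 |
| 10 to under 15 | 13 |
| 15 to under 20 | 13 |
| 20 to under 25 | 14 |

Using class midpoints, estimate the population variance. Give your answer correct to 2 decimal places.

43.10

Midpoints: 2.5, 7.5, 12.5, 17.5, 22.5
n = 56, Σfm = 795, mean = 14.1964
Σfm² = 13700
Σf(m − x̄)² = Σfm² − (Σfm)²/n = 13700 − 795²/56 = 2413.8393
Population variance = 2413.8393 / 56 = 43.1043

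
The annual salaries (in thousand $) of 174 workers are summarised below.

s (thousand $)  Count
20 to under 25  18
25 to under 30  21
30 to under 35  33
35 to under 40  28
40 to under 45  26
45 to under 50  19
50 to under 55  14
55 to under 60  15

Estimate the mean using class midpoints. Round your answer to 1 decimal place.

38.6

Midpoints: 22.5, 27.5, 32.5, 37.5, 42.5, 47.5, 52.5, 57.5
Σfm = 18×22.5 + 21×27.5 + 33×32.5 + 28×37.5 + 26×42.5 + 19×47.5 + 14×52.5 + 15×57.5 = 6710
n = Σf = 174
Mean = 6710 / 174 = 38.5632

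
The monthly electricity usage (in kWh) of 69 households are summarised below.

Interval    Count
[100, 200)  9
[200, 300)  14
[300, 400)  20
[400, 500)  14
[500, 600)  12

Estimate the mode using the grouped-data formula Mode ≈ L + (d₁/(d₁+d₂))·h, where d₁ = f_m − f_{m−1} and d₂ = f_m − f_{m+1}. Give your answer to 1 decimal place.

Modal class: [300, 400) (highest frequency 20).
d₁ = 20 − 14 = 6, d₂ = 20 − 14 = 6
Mode ≈ 300 + (6/(6+6)) × 100 = 300 + 50.0000 = 350.0000

350.0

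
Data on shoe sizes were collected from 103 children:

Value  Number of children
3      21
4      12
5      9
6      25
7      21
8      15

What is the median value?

Cumulative frequencies: 21, 33, 42, 67, 88, 103
n = 103, so the median is the value in position (n+1)/2 = 52.
Position 52 falls at value 6.

6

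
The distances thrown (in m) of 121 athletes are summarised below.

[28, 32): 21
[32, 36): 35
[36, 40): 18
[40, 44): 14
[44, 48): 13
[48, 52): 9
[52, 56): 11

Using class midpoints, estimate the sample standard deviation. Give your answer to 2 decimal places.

Midpoints: 30, 34, 38, 42, 46, 50, 54
n = 121, Σfm = 4734, mean = 39.1240
Σfm² = 192132
Σf(m − x̄)² = Σfm² − (Σfm)²/n = 192132 − 4734²/121 = 6919.1405
Sample variance = 6919.1405 / 120 = 57.6595
Standard deviation = √57.6595 = 7.5934

7.59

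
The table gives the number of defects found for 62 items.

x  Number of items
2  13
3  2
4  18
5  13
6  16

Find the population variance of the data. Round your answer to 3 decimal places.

Values: 2, 3, 4, 5, 6
n = 62, Σfx = 265, mean = 4.2742
Σfx² = 1259
Σf(x − x̄)² = Σfx² − (Σfx)²/n = 1259 − 265²/62 = 126.3387
Population variance = 126.3387 / 62 = 2.0377

2.038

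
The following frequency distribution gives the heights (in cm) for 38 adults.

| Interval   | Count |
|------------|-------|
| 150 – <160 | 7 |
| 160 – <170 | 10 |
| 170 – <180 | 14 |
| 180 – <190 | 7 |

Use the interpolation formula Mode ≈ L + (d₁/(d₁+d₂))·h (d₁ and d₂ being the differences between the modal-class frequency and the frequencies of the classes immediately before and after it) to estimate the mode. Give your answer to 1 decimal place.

Modal class: 170 – <180 (highest frequency 14).
d₁ = 14 − 10 = 4, d₂ = 14 − 7 = 7
Mode ≈ 170 + (4/(4+7)) × 10 = 170 + 3.6364 = 173.6364

173.6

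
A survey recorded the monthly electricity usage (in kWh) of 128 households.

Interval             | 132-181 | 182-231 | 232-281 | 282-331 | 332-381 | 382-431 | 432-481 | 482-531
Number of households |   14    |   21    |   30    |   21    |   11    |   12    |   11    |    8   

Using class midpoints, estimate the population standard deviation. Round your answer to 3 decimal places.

Midpoints: 156.5, 206.5, 256.5, 306.5, 356.5, 406.5, 456.5, 506.5
n = 128, Σfm = 38532, mean = 301.0312
Σfm² = 12910508
Σf(m − x̄)² = Σfm² − (Σfm)²/n = 12910508 − 38532²/128 = 1311171.8750
Population variance = 1311171.8750 / 128 = 10243.5303
Standard deviation = √10243.5303 = 101.2103

101.210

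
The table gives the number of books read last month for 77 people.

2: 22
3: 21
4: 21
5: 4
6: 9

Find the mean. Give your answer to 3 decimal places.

3.442

Values: 2, 3, 4, 5, 6
Σfx = 22×2 + 21×3 + 21×4 + 4×5 + 9×6 = 265
n = Σf = 77
Mean = 265 / 77 = 3.4416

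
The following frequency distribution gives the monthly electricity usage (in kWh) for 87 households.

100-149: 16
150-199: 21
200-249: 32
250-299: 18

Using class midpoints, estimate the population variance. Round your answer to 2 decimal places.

2555.16

Midpoints: 124.5, 174.5, 224.5, 274.5
n = 87, Σfm = 17781.5, mean = 204.3851
Σfm² = 3856571.75
Σf(m − x̄)² = Σfm² − (Σfm)²/n = 3856571.75 − 17781.5²/87 = 222298.8506
Population variance = 222298.8506 / 87 = 2555.1592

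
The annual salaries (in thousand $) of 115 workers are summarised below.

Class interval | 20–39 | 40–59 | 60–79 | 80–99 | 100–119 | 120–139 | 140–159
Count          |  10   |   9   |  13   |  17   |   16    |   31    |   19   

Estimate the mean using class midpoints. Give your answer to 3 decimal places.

Midpoints: 29.5, 49.5, 69.5, 89.5, 109.5, 129.5, 149.5
Σfm = 10×29.5 + 9×49.5 + 13×69.5 + 17×89.5 + 16×109.5 + 31×129.5 + 19×149.5 = 11772.5
n = Σf = 115
Mean = 11772.5 / 115 = 102.3696

102.370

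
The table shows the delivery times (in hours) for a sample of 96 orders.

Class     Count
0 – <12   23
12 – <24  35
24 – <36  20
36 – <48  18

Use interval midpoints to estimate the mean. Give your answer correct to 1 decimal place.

22.1

Midpoints: 6, 18, 30, 42
Σfm = 23×6 + 35×18 + 20×30 + 18×42 = 2124
n = Σf = 96
Mean = 2124 / 96 = 22.1250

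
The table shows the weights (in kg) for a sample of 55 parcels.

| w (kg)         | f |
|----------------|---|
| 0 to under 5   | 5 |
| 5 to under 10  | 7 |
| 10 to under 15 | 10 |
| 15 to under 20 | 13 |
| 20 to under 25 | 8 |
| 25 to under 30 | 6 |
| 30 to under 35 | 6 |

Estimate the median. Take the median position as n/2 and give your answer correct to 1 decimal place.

Cumulative frequencies: 5, 12, 22, 35, 43, 49, 55
n = 55; position = n/2 = 27.5.
This falls in the class 15 to under 20: L = 15, F = 22, f = 13, h = 5.
Median ≈ 15 + ((27.5 − 22) / 13) × 5 = 17.1154

17.1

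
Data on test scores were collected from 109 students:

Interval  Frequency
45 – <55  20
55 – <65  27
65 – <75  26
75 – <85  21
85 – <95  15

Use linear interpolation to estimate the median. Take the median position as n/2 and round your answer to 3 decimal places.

Cumulative frequencies: 20, 47, 73, 94, 109
n = 109; position = n/2 = 54.5.
This falls in the class 65 – <75: L = 65, F = 47, f = 26, h = 10.
Median ≈ 65 + ((54.5 − 47) / 26) × 10 = 67.8846

67.885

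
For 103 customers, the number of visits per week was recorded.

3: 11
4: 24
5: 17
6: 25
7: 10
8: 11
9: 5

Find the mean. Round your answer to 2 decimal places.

5.50

Values: 3, 4, 5, 6, 7, 8, 9
Σfx = 11×3 + 24×4 + 17×5 + 25×6 + 10×7 + 11×8 + 5×9 = 567
n = Σf = 103
Mean = 567 / 103 = 5.5049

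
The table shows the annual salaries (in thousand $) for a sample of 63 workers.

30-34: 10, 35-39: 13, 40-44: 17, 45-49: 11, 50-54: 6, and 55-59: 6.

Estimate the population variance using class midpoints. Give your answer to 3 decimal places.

55.946

Midpoints: 32, 37, 42, 47, 52, 57
n = 63, Σfm = 2686, mean = 42.6349
Σfm² = 118042
Σf(m − x̄)² = Σfm² − (Σfm)²/n = 118042 − 2686²/63 = 3524.6032
Population variance = 3524.6032 / 63 = 55.9461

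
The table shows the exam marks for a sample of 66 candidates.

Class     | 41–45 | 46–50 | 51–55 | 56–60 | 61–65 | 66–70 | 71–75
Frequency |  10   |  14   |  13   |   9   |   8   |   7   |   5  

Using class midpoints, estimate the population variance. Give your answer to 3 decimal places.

84.275

Midpoints: 43, 48, 53, 58, 63, 68, 73
n = 66, Σfm = 3658, mean = 55.4242
Σfm² = 208304
Σf(m − x̄)² = Σfm² − (Σfm)²/n = 208304 − 3658²/66 = 5562.1212
Population variance = 5562.1212 / 66 = 84.2746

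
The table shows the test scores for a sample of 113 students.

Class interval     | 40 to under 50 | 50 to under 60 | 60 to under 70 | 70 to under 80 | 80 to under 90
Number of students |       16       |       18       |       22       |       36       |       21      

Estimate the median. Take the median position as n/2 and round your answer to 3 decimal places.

Cumulative frequencies: 16, 34, 56, 92, 113
n = 113; position = n/2 = 56.5.
This falls in the class 70 to under 80: L = 70, F = 56, f = 36, h = 10.
Median ≈ 70 + ((56.5 − 56) / 36) × 10 = 70.1389

70.139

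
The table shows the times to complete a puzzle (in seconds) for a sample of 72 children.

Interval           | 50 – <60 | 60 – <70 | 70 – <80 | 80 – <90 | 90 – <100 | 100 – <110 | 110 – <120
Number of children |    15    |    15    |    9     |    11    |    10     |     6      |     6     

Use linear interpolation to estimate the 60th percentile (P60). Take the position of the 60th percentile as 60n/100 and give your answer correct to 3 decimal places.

83.818

Cumulative frequencies: 15, 30, 39, 50, 60, 66, 72
n = 72; position = 60n/100 = 43.2.
This falls in the class 80 – <90: L = 80, F = 39, f = 11, h = 10.
60th percentile ≈ 80 + ((43.2 − 39) / 11) × 10 = 83.8182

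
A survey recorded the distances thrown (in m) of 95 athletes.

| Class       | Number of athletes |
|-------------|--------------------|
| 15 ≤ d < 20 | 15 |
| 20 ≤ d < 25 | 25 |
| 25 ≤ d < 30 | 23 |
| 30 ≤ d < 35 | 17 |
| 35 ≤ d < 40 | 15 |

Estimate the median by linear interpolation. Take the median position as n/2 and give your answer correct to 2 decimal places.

26.63

Cumulative frequencies: 15, 40, 63, 80, 95
n = 95; position = n/2 = 47.5.
This falls in the class 25 ≤ d < 30: L = 25, F = 40, f = 23, h = 5.
Median ≈ 25 + ((47.5 − 40) / 23) × 5 = 26.6304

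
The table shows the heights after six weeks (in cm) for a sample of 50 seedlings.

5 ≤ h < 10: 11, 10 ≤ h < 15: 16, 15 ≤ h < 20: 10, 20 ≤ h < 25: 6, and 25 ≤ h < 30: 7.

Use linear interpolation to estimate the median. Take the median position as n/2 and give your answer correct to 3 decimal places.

14.375

Cumulative frequencies: 11, 27, 37, 43, 50
n = 50; position = n/2 = 25.
This falls in the class 10 ≤ h < 15: L = 10, F = 11, f = 16, h = 5.
Median ≈ 10 + ((25 − 11) / 16) × 5 = 14.3750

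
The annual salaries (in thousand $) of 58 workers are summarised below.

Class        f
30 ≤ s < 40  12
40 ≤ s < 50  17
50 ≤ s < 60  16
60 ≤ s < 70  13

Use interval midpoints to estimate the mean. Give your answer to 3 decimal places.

Midpoints: 35, 45, 55, 65
Σfm = 12×35 + 17×45 + 16×55 + 13×65 = 2910
n = Σf = 58
Mean = 2910 / 58 = 50.1724

50.172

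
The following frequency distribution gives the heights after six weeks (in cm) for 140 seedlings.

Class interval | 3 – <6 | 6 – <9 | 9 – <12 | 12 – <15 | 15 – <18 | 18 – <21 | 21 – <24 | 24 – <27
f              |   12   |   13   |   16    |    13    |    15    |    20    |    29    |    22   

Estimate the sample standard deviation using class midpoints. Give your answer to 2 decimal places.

Midpoints: 4.5, 7.5, 10.5, 13.5, 16.5, 19.5, 22.5, 25.5
n = 140, Σfm = 2346, mean = 16.7571
Σfm² = 45783
Σf(m − x̄)² = Σfm² − (Σfm)²/n = 45783 − 2346²/140 = 6470.7429
Sample variance = 6470.7429 / 139 = 46.5521
Standard deviation = √46.5521 = 6.8229

6.82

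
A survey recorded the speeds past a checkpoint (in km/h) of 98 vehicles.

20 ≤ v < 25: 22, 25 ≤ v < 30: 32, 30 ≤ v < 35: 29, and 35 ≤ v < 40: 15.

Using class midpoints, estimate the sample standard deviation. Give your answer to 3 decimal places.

5.001

Midpoints: 22.5, 27.5, 32.5, 37.5
n = 98, Σfm = 2880, mean = 29.3878
Σfm² = 87062.5
Σf(m − x̄)² = Σfm² − (Σfm)²/n = 87062.5 − 2880²/98 = 2425.7653
Sample variance = 2425.7653 / 97 = 25.0079
Standard deviation = √25.0079 = 5.0008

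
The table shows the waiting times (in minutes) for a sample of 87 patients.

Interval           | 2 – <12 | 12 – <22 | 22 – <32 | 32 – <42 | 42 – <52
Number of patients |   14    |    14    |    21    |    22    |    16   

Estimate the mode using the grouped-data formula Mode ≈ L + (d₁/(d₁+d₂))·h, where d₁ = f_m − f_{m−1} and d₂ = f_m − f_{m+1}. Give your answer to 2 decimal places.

33.43

Modal class: 32 – <42 (highest frequency 22).
d₁ = 22 − 21 = 1, d₂ = 22 − 16 = 6
Mode ≈ 32 + (1/(1+6)) × 10 = 32 + 1.4286 = 33.4286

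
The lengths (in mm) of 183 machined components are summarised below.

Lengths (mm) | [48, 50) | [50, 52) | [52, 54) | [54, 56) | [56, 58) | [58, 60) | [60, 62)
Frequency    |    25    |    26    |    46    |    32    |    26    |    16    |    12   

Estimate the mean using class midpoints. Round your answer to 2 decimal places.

54.14

Midpoints: 49, 51, 53, 55, 57, 59, 61
Σfm = 25×49 + 26×51 + 46×53 + 32×55 + 26×57 + 16×59 + 12×61 = 9907
n = Σf = 183
Mean = 9907 / 183 = 54.1366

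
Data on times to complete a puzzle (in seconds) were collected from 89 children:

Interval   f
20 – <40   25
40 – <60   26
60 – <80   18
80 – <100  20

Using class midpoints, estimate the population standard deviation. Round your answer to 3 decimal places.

22.312

Midpoints: 30, 50, 70, 90
n = 89, Σfm = 5110, mean = 57.4157
Σfm² = 337700
Σf(m − x̄)² = Σfm² − (Σfm)²/n = 337700 − 5110²/89 = 44305.6180
Population variance = 44305.6180 / 89 = 497.8159
Standard deviation = √497.8159 = 22.3118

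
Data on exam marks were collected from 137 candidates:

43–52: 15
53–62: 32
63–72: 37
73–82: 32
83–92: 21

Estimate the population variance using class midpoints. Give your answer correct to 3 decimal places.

Midpoints: 47.5, 57.5, 67.5, 77.5, 87.5
n = 137, Σfm = 9367.5, mean = 68.3759
Σfm² = 661206.25
Σf(m − x̄)² = Σfm² − (Σfm)²/n = 661206.25 − 9367.5²/137 = 20694.8905
Population variance = 20694.8905 / 137 = 151.0576

151.058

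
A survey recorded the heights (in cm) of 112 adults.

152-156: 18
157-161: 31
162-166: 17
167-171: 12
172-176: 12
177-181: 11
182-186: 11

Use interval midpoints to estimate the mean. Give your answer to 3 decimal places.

166.054

Midpoints: 154, 159, 164, 169, 174, 179, 184
Σfm = 18×154 + 31×159 + 17×164 + 12×169 + 12×174 + 11×179 + 11×184 = 18598
n = Σf = 112
Mean = 18598 / 112 = 166.0536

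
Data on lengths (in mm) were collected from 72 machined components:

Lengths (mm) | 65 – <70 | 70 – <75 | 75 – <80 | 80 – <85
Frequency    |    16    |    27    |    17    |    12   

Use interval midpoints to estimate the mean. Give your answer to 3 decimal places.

Midpoints: 67.5, 72.5, 77.5, 82.5
Σfm = 16×67.5 + 27×72.5 + 17×77.5 + 12×82.5 = 5345
n = Σf = 72
Mean = 5345 / 72 = 74.2361

74.236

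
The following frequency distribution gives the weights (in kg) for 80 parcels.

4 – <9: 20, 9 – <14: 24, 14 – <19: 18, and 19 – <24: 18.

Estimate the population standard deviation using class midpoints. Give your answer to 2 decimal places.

5.46

Midpoints: 6.5, 11.5, 16.5, 21.5
n = 80, Σfm = 1090, mean = 13.6250
Σfm² = 17240
Σf(m − x̄)² = Σfm² − (Σfm)²/n = 17240 − 1090²/80 = 2388.7500
Population variance = 2388.7500 / 80 = 29.8594
Standard deviation = √29.8594 = 5.4644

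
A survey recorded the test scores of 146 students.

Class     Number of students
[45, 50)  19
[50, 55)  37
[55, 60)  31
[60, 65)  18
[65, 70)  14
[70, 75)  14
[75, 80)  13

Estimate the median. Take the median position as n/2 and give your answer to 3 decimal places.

Cumulative frequencies: 19, 56, 87, 105, 119, 133, 146
n = 146; position = n/2 = 73.
This falls in the class [55, 60): L = 55, F = 56, f = 31, h = 5.
Median ≈ 55 + ((73 − 56) / 31) × 5 = 57.7419

57.742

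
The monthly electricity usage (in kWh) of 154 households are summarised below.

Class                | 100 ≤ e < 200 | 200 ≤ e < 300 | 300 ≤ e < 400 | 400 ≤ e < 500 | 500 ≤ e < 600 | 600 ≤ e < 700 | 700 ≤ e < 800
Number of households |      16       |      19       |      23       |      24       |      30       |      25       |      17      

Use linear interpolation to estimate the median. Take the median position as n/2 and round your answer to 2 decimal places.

Cumulative frequencies: 16, 35, 58, 82, 112, 137, 154
n = 154; position = n/2 = 77.
This falls in the class 400 ≤ e < 500: L = 400, F = 58, f = 24, h = 100.
Median ≈ 400 + ((77 − 58) / 24) × 100 = 479.1667

479.17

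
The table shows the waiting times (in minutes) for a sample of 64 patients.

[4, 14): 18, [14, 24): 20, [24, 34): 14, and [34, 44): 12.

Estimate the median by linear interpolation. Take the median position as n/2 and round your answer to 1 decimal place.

Cumulative frequencies: 18, 38, 52, 64
n = 64; position = n/2 = 32.
This falls in the class [14, 24): L = 14, F = 18, f = 20, h = 10.
Median ≈ 14 + ((32 − 18) / 20) × 10 = 21.0000

21.0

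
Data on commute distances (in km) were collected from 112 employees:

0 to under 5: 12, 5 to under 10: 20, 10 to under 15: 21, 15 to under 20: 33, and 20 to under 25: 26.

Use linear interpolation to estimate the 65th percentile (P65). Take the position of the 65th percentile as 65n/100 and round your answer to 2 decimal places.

Cumulative frequencies: 12, 32, 53, 86, 112
n = 112; position = 65n/100 = 72.8.
This falls in the class 15 to under 20: L = 15, F = 53, f = 33, h = 5.
65th percentile ≈ 15 + ((72.8 − 53) / 33) × 5 = 18.0000

18.00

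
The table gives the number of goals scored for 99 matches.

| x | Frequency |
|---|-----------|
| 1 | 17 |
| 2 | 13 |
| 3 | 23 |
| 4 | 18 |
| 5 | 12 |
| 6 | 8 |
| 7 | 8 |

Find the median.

Cumulative frequencies: 17, 30, 53, 71, 83, 91, 99
n = 99, so the median is the value in position (n+1)/2 = 50.
Position 50 falls at value 3.

3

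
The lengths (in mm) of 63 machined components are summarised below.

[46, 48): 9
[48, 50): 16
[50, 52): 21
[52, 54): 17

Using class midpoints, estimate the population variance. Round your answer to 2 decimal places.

4.09

Midpoints: 47, 49, 51, 53
n = 63, Σfm = 3179, mean = 50.4603
Σfm² = 160671
Σf(m − x̄)² = Σfm² − (Σfm)²/n = 160671 − 3179²/63 = 257.6508
Population variance = 257.6508 / 63 = 4.0897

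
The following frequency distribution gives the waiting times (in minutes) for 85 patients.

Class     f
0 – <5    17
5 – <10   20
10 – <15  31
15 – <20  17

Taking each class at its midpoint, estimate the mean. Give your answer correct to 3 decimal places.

10.324

Midpoints: 2.5, 7.5, 12.5, 17.5
Σfm = 17×2.5 + 20×7.5 + 31×12.5 + 17×17.5 = 877.5
n = Σf = 85
Mean = 877.5 / 85 = 10.3235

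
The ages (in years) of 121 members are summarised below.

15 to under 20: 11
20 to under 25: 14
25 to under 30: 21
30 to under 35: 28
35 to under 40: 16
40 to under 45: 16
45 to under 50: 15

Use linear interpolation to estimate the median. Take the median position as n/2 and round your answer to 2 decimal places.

Cumulative frequencies: 11, 25, 46, 74, 90, 106, 121
n = 121; position = n/2 = 60.5.
This falls in the class 30 to under 35: L = 30, F = 46, f = 28, h = 5.
Median ≈ 30 + ((60.5 − 46) / 28) × 5 = 32.5893

32.59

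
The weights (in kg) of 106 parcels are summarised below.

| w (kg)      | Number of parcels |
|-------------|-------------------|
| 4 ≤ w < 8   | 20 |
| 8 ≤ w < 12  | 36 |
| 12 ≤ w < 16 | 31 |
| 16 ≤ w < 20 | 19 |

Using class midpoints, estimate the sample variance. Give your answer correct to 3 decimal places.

15.901

Midpoints: 6, 10, 14, 18
n = 106, Σfm = 1256, mean = 11.8491
Σfm² = 16552
Σf(m − x̄)² = Σfm² − (Σfm)²/n = 16552 − 1256²/106 = 1669.5849
Sample variance = 1669.5849 / 105 = 15.9008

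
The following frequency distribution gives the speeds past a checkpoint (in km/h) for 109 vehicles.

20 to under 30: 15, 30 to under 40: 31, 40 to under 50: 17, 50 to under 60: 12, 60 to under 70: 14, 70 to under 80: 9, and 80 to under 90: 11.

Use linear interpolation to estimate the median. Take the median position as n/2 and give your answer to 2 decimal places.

45.00

Cumulative frequencies: 15, 46, 63, 75, 89, 98, 109
n = 109; position = n/2 = 54.5.
This falls in the class 40 to under 50: L = 40, F = 46, f = 17, h = 10.
Median ≈ 40 + ((54.5 − 46) / 17) × 10 = 45.0000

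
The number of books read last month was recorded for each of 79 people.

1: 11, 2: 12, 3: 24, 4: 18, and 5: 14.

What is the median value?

Cumulative frequencies: 11, 23, 47, 65, 79
n = 79, so the median is the value in position (n+1)/2 = 40.
Position 40 falls at value 3.

3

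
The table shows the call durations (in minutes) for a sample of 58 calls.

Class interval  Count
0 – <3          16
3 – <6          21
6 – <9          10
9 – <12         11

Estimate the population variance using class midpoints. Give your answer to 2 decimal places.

10.18

Midpoints: 1.5, 4.5, 7.5, 10.5
n = 58, Σfm = 309, mean = 5.3276
Σfm² = 2236.5
Σf(m − x̄)² = Σfm² − (Σfm)²/n = 2236.5 − 309²/58 = 590.2759
Population variance = 590.2759 / 58 = 10.1772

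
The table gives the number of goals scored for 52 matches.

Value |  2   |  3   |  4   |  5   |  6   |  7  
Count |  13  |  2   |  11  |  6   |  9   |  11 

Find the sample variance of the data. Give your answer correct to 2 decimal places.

3.51

Values: 2, 3, 4, 5, 6, 7
n = 52, Σfx = 237, mean = 4.5577
Σfx² = 1259
Σf(x − x̄)² = Σfx² − (Σfx)²/n = 1259 − 237²/52 = 178.8269
Sample variance = 178.8269 / 51 = 3.5064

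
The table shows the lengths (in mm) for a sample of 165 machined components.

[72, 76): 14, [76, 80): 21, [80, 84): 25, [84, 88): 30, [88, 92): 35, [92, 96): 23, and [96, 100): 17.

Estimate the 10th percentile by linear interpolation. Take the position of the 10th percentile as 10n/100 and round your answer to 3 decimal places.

76.476

Cumulative frequencies: 14, 35, 60, 90, 125, 148, 165
n = 165; position = 10n/100 = 16.5.
This falls in the class [76, 80): L = 76, F = 14, f = 21, h = 4.
10th percentile ≈ 76 + ((16.5 − 14) / 21) × 4 = 76.4762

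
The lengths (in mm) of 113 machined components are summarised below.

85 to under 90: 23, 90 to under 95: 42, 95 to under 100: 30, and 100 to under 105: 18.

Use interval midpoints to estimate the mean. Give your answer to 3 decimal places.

Midpoints: 87.5, 92.5, 97.5, 102.5
Σfm = 23×87.5 + 42×92.5 + 30×97.5 + 18×102.5 = 10667.5
n = Σf = 113
Mean = 10667.5 / 113 = 94.4027

94.403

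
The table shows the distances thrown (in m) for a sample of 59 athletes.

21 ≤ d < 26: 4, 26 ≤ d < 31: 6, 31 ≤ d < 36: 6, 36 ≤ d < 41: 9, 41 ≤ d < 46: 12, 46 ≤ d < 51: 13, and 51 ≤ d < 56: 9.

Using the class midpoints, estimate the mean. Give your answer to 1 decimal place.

41.5

Midpoints: 23.5, 28.5, 33.5, 38.5, 43.5, 48.5, 53.5
Σfm = 4×23.5 + 6×28.5 + 6×33.5 + 9×38.5 + 12×43.5 + 13×48.5 + 9×53.5 = 2446.5
n = Σf = 59
Mean = 2446.5 / 59 = 41.4661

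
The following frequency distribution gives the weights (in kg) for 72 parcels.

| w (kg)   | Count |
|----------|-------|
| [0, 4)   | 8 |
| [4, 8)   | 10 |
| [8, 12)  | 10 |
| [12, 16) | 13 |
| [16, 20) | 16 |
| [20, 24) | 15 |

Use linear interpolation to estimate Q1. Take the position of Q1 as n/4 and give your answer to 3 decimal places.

8.000

Cumulative frequencies: 8, 18, 28, 41, 57, 72
n = 72; position = n/4 = 18.
This falls in the class [4, 8): L = 4, F = 8, f = 10, h = 4.
Lower quartile ≈ 4 + ((18 − 8) / 10) × 4 = 8.0000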